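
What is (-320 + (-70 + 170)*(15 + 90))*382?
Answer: 3888760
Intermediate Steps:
(-320 + (-70 + 170)*(15 + 90))*382 = (-320 + 100*105)*382 = (-320 + 10500)*382 = 10180*382 = 3888760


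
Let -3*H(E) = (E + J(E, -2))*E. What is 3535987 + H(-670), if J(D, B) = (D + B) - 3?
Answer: 9706811/3 ≈ 3.2356e+6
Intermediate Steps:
J(D, B) = -3 + B + D (J(D, B) = (B + D) - 3 = -3 + B + D)
H(E) = -E*(-5 + 2*E)/3 (H(E) = -(E + (-3 - 2 + E))*E/3 = -(E + (-5 + E))*E/3 = -(-5 + 2*E)*E/3 = -E*(-5 + 2*E)/3)
3535987 + H(-670) = 3535987 + (1/3)*(-670)*(5 - 2*(-670)) = 3535987 + (1/3)*(-670)*(5 + 1340) = 3535987 + (1/3)*(-670)*1345 = 3535987 - 901150/3 = 9706811/3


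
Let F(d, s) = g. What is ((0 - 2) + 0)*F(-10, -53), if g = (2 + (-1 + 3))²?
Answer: -32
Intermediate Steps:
g = 16 (g = (2 + 2)² = 4² = 16)
F(d, s) = 16
((0 - 2) + 0)*F(-10, -53) = ((0 - 2) + 0)*16 = (-2 + 0)*16 = -2*16 = -32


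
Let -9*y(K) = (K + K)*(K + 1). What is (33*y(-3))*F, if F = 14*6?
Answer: -3696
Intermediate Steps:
F = 84
y(K) = -2*K*(1 + K)/9 (y(K) = -(K + K)*(K + 1)/9 = -2*K*(1 + K)/9)
(33*y(-3))*F = (33*(-2/9*(-3)*(1 - 3)))*84 = (33*(-2/9*(-3)*(-2)))*84 = (33*(-4/3))*84 = -44*84 = -3696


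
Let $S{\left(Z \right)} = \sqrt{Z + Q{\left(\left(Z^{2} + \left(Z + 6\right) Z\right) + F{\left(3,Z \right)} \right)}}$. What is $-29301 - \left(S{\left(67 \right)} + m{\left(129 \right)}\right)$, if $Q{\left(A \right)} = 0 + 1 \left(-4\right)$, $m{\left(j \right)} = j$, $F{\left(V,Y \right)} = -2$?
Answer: $-29430 - 3 \sqrt{7} \approx -29438.0$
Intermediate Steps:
$Q{\left(A \right)} = -4$ ($Q{\left(A \right)} = 0 - 4 = -4$)
$S{\left(Z \right)} = \sqrt{-4 + Z}$ ($S{\left(Z \right)} = \sqrt{Z - 4} = \sqrt{-4 + Z}$)
$-29301 - \left(S{\left(67 \right)} + m{\left(129 \right)}\right) = -29301 - \left(\sqrt{-4 + 67} + 129\right) = -29301 - \left(\sqrt{63} + 129\right) = -29301 - \left(3 \sqrt{7} + 129\right) = -29301 - \left(129 + 3 \sqrt{7}\right) = -29430 - 3 \sqrt{7}$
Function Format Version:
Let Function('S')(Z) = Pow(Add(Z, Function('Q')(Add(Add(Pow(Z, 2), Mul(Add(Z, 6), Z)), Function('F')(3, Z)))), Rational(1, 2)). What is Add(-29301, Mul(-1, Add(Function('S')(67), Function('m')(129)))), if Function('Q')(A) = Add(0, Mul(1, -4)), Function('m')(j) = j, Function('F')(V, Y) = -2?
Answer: Add(-29430, Mul(-3, Pow(7, Rational(1, 2)))) ≈ -29438.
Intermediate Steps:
Function('Q')(A) = -4 (Function('Q')(A) = Add(0, -4) = -4)
Function('S')(Z) = Pow(Add(-4, Z), Rational(1, 2)) (Function('S')(Z) = Pow(Add(Z, -4), Rational(1, 2)) = Pow(Add(-4, Z), Rational(1, 2)))
Add(-29301, Mul(-1, Add(Function('S')(67), Function('m')(129)))) = Add(-29301, Mul(-1, Add(Pow(Add(-4, 67), Rational(1, 2)), 129))) = Add(-29301, Mul(-1, Add(Pow(63, Rational(1, 2)), 129))) = Add(-29301, Mul(-1, Add(Mul(3, Pow(7, Rational(1, 2))), 129))) = Add(-29301, Mul(-1, Add(129, Mul(3, Pow(7, Rational(1, 2)))))) = Add(-29301, Add(-129, Mul(-3, Pow(7, Rational(1, 2))))) = Add(-29430, Mul(-3, Pow(7, Rational(1, 2))))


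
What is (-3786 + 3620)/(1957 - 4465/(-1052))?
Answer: -174632/2063229 ≈ -0.084640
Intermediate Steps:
(-3786 + 3620)/(1957 - 4465/(-1052)) = -166/(1957 - 4465*(-1/1052)) = -166/(1957 + 4465/1052) = -166/2063229/1052 = -166*1052/2063229 = -174632/2063229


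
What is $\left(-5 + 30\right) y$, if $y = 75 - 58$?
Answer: $425$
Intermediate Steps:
$y = 17$ ($y = 75 - 58 = 17$)
$\left(-5 + 30\right) y = \left(-5 + 30\right) 17 = 25 \cdot 17 = 425$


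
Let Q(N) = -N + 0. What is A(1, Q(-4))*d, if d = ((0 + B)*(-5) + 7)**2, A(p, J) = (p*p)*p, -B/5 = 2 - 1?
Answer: 1024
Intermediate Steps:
B = -5 (B = -5*(2 - 1) = -5*1 = -5)
Q(N) = -N
A(p, J) = p**3 (A(p, J) = p**2*p = p**3)
d = 1024 (d = ((0 - 5)*(-5) + 7)**2 = (-5*(-5) + 7)**2 = (25 + 7)**2 = 32**2 = 1024)
A(1, Q(-4))*d = 1**3*1024 = 1*1024 = 1024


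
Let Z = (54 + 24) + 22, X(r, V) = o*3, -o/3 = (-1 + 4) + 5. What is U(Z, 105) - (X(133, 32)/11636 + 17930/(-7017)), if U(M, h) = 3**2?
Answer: 235996753/20412453 ≈ 11.561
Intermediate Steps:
o = -24 (o = -3*((-1 + 4) + 5) = -3*(3 + 5) = -3*8 = -24)
X(r, V) = -72 (X(r, V) = -24*3 = -72)
Z = 100 (Z = 78 + 22 = 100)
U(M, h) = 9
U(Z, 105) - (X(133, 32)/11636 + 17930/(-7017)) = 9 - (-72/11636 + 17930/(-7017)) = 9 - (-72*1/11636 + 17930*(-1/7017)) = 9 - (-18/2909 - 17930/7017) = 9 - 1*(-52284676/20412453) = 9 + 52284676/20412453 = 235996753/20412453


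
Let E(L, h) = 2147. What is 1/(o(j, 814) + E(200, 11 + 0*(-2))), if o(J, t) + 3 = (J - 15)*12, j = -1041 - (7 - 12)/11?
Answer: -11/115748 ≈ -9.5034e-5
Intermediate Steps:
j = -11446/11 (j = -1041 - (-5)/11 = -1041 - 1*(-5/11) = -1041 + 5/11 = -11446/11 ≈ -1040.5)
o(J, t) = -183 + 12*J (o(J, t) = -3 + (J - 15)*12 = -3 + (-15 + J)*12 = -3 + (-180 + 12*J) = -183 + 12*J)
1/(o(j, 814) + E(200, 11 + 0*(-2))) = 1/((-183 + 12*(-11446/11)) + 2147) = 1/((-183 - 137352/11) + 2147) = 1/(-139365/11 + 2147) = 1/(-115748/11) = -11/115748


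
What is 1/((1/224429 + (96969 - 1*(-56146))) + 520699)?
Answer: 224429/151223402207 ≈ 1.4841e-6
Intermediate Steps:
1/((1/224429 + (96969 - 1*(-56146))) + 520699) = 1/((1/224429 + (96969 + 56146)) + 520699) = 1/((1/224429 + 153115) + 520699) = 1/(34363446336/224429 + 520699) = 1/(151223402207/224429) = 224429/151223402207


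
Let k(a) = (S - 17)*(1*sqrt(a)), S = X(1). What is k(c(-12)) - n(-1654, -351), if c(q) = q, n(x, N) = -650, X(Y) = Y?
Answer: 650 - 32*I*sqrt(3) ≈ 650.0 - 55.426*I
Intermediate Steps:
S = 1
k(a) = -16*sqrt(a) (k(a) = (1 - 17)*(1*sqrt(a)) = -16*sqrt(a))
k(c(-12)) - n(-1654, -351) = -32*I*sqrt(3) - 1*(-650) = -32*I*sqrt(3) + 650 = 650 - 32*I*sqrt(3)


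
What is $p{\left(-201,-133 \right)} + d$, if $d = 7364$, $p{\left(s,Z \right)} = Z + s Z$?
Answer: $33964$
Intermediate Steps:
$p{\left(s,Z \right)} = Z + Z s$
$p{\left(-201,-133 \right)} + d = - 133 \left(1 - 201\right) + 7364 = \left(-133\right) \left(-200\right) + 7364 = 26600 + 7364 = 33964$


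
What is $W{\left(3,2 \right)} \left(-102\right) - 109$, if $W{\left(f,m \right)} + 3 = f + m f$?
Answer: $-721$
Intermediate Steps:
$W{\left(f,m \right)} = -3 + f + f m$ ($W{\left(f,m \right)} = -3 + \left(f + m f\right) = -3 + \left(f + f m\right) = -3 + f + f m$)
$W{\left(3,2 \right)} \left(-102\right) - 109 = \left(-3 + 3 + 3 \cdot 2\right) \left(-102\right) - 109 = \left(-3 + 3 + 6\right) \left(-102\right) - 109 = 6 \left(-102\right) - 109 = -612 - 109 = -721$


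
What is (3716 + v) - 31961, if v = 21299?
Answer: -6946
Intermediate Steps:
(3716 + v) - 31961 = (3716 + 21299) - 31961 = 25015 - 31961 = -6946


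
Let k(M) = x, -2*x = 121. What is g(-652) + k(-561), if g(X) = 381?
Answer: 641/2 ≈ 320.50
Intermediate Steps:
x = -121/2 (x = -1/2*121 = -121/2 ≈ -60.500)
k(M) = -121/2
g(-652) + k(-561) = 381 - 121/2 = 641/2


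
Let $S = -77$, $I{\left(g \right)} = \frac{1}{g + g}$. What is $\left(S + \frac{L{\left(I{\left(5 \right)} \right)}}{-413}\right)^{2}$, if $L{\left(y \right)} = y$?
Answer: $\frac{101130996121}{17056900} \approx 5929.0$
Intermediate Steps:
$I{\left(g \right)} = \frac{1}{2 g}$
$\left(S + \frac{L{\left(I{\left(5 \right)} \right)}}{-413}\right)^{2} = \left(-77 + \frac{\frac{1}{2} \cdot \frac{1}{5}}{-413}\right)^{2} = \left(-77 + \frac{1}{2} \cdot \frac{1}{5} \left(- \frac{1}{413}\right)\right)^{2} = \left(-77 + \frac{1}{10} \left(- \frac{1}{413}\right)\right)^{2} = \left(-77 - \frac{1}{4130}\right)^{2} = \left(- \frac{318011}{4130}\right)^{2} = \frac{101130996121}{17056900}$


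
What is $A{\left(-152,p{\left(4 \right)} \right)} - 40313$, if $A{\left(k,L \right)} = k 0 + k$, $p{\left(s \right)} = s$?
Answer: $-40465$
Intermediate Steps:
$A{\left(k,L \right)} = k$ ($A{\left(k,L \right)} = 0 + k = k$)
$A{\left(-152,p{\left(4 \right)} \right)} - 40313 = -152 - 40313 = -40465$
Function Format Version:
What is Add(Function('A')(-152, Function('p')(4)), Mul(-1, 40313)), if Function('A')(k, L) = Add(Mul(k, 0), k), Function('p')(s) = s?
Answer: -40465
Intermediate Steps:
Function('A')(k, L) = k (Function('A')(k, L) = Add(0, k) = k)
Add(Function('A')(-152, Function('p')(4)), Mul(-1, 40313)) = Add(-152, Mul(-1, 40313)) = Add(-152, -40313) = -40465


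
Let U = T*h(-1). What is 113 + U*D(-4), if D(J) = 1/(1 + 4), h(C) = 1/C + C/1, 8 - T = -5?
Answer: 539/5 ≈ 107.80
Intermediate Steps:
T = 13 (T = 8 - 1*(-5) = 8 + 5 = 13)
h(C) = C + 1/C (h(C) = 1/C + C*1 = 1/C + C = C + 1/C)
U = -26 (U = 13*(-1 + 1/(-1)) = 13*(-1 - 1) = 13*(-2) = -26)
D(J) = 1/5
113 + U*D(-4) = 113 - 26*1/5 = 113 - 26/5 = 539/5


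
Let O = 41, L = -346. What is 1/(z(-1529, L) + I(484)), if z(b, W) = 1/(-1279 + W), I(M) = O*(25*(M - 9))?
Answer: 1625/791171874 ≈ 2.0539e-6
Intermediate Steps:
I(M) = -9225 + 1025*M (I(M) = 41*(25*(M - 9)) = 41*(25*(-9 + M)) = 41*(-225 + 25*M) = -9225 + 1025*M)
1/(z(-1529, L) + I(484)) = 1/(1/(-1279 - 346) + (-9225 + 1025*484)) = 1/(1/(-1625) + (-9225 + 496100)) = 1/(-1/1625 + 486875) = 1/(791171874/1625) = 1625/791171874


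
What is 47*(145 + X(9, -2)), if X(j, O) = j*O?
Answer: 5969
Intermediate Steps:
X(j, O) = O*j
47*(145 + X(9, -2)) = 47*(145 - 2*9) = 47*(145 - 18) = 47*127 = 5969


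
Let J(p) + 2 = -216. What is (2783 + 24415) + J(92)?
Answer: 26980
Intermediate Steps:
J(p) = -218 (J(p) = -2 - 216 = -218)
(2783 + 24415) + J(92) = (2783 + 24415) - 218 = 27198 - 218 = 26980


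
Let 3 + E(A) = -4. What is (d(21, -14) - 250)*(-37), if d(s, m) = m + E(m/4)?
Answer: 10027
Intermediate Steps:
E(A) = -7 (E(A) = -3 - 4 = -7)
d(s, m) = -7 + m (d(s, m) = m - 7 = -7 + m)
(d(21, -14) - 250)*(-37) = ((-7 - 14) - 250)*(-37) = (-21 - 250)*(-37) = -271*(-37) = 10027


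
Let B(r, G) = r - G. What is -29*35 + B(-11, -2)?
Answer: -1024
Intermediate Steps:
-29*35 + B(-11, -2) = -29*35 + (-11 - 1*(-2)) = -1015 + (-11 + 2) = -1015 - 9 = -1024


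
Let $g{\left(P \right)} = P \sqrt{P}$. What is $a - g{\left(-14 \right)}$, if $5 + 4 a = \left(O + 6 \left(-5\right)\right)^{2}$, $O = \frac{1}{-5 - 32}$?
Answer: $\frac{306869}{1369} + 14 i \sqrt{14} \approx 224.16 + 52.383 i$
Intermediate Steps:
$O = - \frac{1}{37}$ ($O = \frac{1}{-37} = - \frac{1}{37} \approx -0.027027$)
$g{\left(P \right)} = P^{\frac{3}{2}}$
$a = \frac{306869}{1369}$ ($a = - \frac{5}{4} + \frac{\left(- \frac{1}{37} + 6 \left(-5\right)\right)^{2}}{4} = - \frac{5}{4} + \frac{\left(- \frac{1}{37} - 30\right)^{2}}{4} = - \frac{5}{4} + \frac{\left(- \frac{1111}{37}\right)^{2}}{4} = - \frac{5}{4} + \frac{1}{4} \cdot \frac{1234321}{1369} = - \frac{5}{4} + \frac{1234321}{5476} = \frac{306869}{1369} \approx 224.16$)
$a - g{\left(-14 \right)} = \frac{306869}{1369} - \left(-14\right)^{\frac{3}{2}} = \frac{306869}{1369} - - 14 i \sqrt{14} = \frac{306869}{1369} + 14 i \sqrt{14}$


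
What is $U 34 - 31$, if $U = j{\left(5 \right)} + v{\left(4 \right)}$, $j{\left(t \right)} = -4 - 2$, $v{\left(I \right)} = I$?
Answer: $-99$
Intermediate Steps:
$j{\left(t \right)} = -6$ ($j{\left(t \right)} = -4 - 2 = -6$)
$U = -2$ ($U = -6 + 4 = -2$)
$U 34 - 31 = \left(-2\right) 34 - 31 = -68 - 31 = -99$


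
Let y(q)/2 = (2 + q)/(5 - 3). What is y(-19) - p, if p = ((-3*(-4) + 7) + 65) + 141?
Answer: -242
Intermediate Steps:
p = 225 (p = ((12 + 7) + 65) + 141 = (19 + 65) + 141 = 84 + 141 = 225)
y(q) = 2 + q (y(q) = 2*((2 + q)/(5 - 3)) = 2*((2 + q)/2) = 2*((2 + q)*(½)) = 2*(1 + q/2) = 2 + q)
y(-19) - p = (2 - 19) - 1*225 = -17 - 225 = -242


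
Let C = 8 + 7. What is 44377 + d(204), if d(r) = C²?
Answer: 44602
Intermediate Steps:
C = 15
d(r) = 225 (d(r) = 15² = 225)
44377 + d(204) = 44377 + 225 = 44602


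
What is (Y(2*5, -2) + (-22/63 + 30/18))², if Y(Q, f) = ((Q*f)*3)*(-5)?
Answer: 360354289/3969 ≈ 90792.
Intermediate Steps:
Y(Q, f) = -15*Q*f (Y(Q, f) = (3*Q*f)*(-5) = -15*Q*f)
(Y(2*5, -2) + (-22/63 + 30/18))² = (-15*2*5*(-2) + (-22/63 + 30/18))² = (-15*10*(-2) + (-22*1/63 + 30*(1/18)))² = (300 + (-22/63 + 5/3))² = (300 + 83/63)² = (18983/63)² = 360354289/3969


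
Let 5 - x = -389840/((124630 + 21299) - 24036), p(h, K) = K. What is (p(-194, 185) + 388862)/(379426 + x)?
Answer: 47422105971/46250372723 ≈ 1.0253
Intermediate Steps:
x = 999305/121893 (x = 5 - (-389840)/((124630 + 21299) - 24036) = 5 - (-389840)/(145929 - 24036) = 5 - (-389840)/121893 = 5 - 1*(-389840/121893) = 5 + 389840/121893 = 999305/121893 ≈ 8.1982)
(p(-194, 185) + 388862)/(379426 + x) = (185 + 388862)/(379426 + 999305/121893) = 389047/(46250372723/121893) = 389047*(121893/46250372723) = 47422105971/46250372723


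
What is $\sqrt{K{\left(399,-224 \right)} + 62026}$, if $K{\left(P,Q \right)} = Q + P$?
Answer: $\sqrt{62201} \approx 249.4$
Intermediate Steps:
$K{\left(P,Q \right)} = P + Q$
$\sqrt{K{\left(399,-224 \right)} + 62026} = \sqrt{\left(399 - 224\right) + 62026} = \sqrt{175 + 62026} = \sqrt{62201}$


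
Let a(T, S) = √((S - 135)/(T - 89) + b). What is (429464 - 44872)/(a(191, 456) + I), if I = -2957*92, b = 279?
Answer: -3557282165632/2516269880231 - 384592*√326162/2516269880231 ≈ -1.4138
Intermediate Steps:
I = -272044
a(T, S) = √(279 + (-135 + S)/(-89 + T)) (a(T, S) = √((S - 135)/(T - 89) + 279) = √((-135 + S)/(-89 + T) + 279) = √(279 + (-135 + S)/(-89 + T)))
(429464 - 44872)/(a(191, 456) + I) = (429464 - 44872)/(√((-24966 + 456 + 279*191)/(-89 + 191)) - 272044) = 384592/(√((-24966 + 456 + 53289)/102) - 272044) = 384592/(√((1/102)*28779) - 272044) = 384592/(√(9593/34) - 272044) = 384592/(√326162/34 - 272044) = 384592/(-272044 + √326162/34)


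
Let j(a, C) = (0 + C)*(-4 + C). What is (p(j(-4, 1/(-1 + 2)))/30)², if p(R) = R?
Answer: 1/100 ≈ 0.010000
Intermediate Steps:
j(a, C) = C*(-4 + C)
(p(j(-4, 1/(-1 + 2)))/30)² = (((-4 + 1/(-1 + 2))/(-1 + 2))/30)² = (((-4 + 1/1)/1)*(1/30))² = ((1*(-4 + 1))*(1/30))² = ((1*(-3))*(1/30))² = (-3*1/30)² = (-⅒)² = 1/100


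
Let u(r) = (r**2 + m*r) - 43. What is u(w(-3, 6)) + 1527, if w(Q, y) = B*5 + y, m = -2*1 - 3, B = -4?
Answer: 1750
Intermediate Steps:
m = -5 (m = -2 - 3 = -5)
w(Q, y) = -20 + y (w(Q, y) = -4*5 + y = -20 + y)
u(r) = -43 + r**2 - 5*r (u(r) = (r**2 - 5*r) - 43 = -43 + r**2 - 5*r)
u(w(-3, 6)) + 1527 = (-43 + (-20 + 6)**2 - 5*(-20 + 6)) + 1527 = (-43 + (-14)**2 - 5*(-14)) + 1527 = (-43 + 196 + 70) + 1527 = 223 + 1527 = 1750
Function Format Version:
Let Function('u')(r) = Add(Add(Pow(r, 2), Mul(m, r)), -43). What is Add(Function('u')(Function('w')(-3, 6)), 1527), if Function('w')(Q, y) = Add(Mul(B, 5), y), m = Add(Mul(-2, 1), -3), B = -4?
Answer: 1750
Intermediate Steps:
m = -5 (m = Add(-2, -3) = -5)
Function('w')(Q, y) = Add(-20, y) (Function('w')(Q, y) = Add(Mul(-4, 5), y) = Add(-20, y))
Function('u')(r) = Add(-43, Pow(r, 2), Mul(-5, r)) (Function('u')(r) = Add(Add(Pow(r, 2), Mul(-5, r)), -43) = Add(-43, Pow(r, 2), Mul(-5, r)))
Add(Function('u')(Function('w')(-3, 6)), 1527) = Add(Add(-43, Pow(Add(-20, 6), 2), Mul(-5, Add(-20, 6))), 1527) = Add(Add(-43, Pow(-14, 2), Mul(-5, -14)), 1527) = Add(Add(-43, 196, 70), 1527) = Add(223, 1527) = 1750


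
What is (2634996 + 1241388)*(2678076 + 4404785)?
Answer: 27455889054624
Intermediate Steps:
(2634996 + 1241388)*(2678076 + 4404785) = 3876384*7082861 = 27455889054624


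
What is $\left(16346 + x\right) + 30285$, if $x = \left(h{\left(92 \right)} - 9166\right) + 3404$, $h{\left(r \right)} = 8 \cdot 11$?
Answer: $40957$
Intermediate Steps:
$h{\left(r \right)} = 88$
$x = -5674$ ($x = \left(88 - 9166\right) + 3404 = -9078 + 3404 = -5674$)
$\left(16346 + x\right) + 30285 = \left(16346 - 5674\right) + 30285 = 10672 + 30285 = 40957$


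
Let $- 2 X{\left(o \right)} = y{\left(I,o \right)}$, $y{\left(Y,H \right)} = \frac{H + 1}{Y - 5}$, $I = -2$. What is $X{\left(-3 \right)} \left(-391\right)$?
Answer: $\frac{391}{7} \approx 55.857$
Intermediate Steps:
$y{\left(Y,H \right)} = \frac{1 + H}{-5 + Y}$
$X{\left(o \right)} = \frac{1}{14} + \frac{o}{14}$ ($X{\left(o \right)} = - \frac{\frac{1}{-5 - 2} \left(1 + o\right)}{2} = - \frac{\frac{1}{-7} \left(1 + o\right)}{2} = - \frac{\left(- \frac{1}{7}\right) \left(1 + o\right)}{2} = - \frac{- \frac{1}{7} - \frac{o}{7}}{2} = \frac{1}{14} + \frac{o}{14}$)
$X{\left(-3 \right)} \left(-391\right) = \left(\frac{1}{14} + \frac{1}{14} \left(-3\right)\right) \left(-391\right) = \left(\frac{1}{14} - \frac{3}{14}\right) \left(-391\right) = \left(- \frac{1}{7}\right) \left(-391\right) = \frac{391}{7}$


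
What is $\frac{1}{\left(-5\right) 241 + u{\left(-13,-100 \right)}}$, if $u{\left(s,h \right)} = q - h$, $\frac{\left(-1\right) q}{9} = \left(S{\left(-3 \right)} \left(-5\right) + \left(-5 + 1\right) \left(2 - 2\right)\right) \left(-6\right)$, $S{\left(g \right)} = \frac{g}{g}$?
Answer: $- \frac{1}{1375} \approx -0.00072727$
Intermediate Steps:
$S{\left(g \right)} = 1$
$q = -270$ ($q = - 9 \left(1 \left(-5\right) + \left(-5 + 1\right) \left(2 - 2\right)\right) \left(-6\right) = - 9 \left(-5 - 0\right) \left(-6\right) = - 9 \left(-5 + 0\right) \left(-6\right) = - 9 \left(\left(-5\right) \left(-6\right)\right) = \left(-9\right) 30 = -270$)
$u{\left(s,h \right)} = -270 - h$
$\frac{1}{\left(-5\right) 241 + u{\left(-13,-100 \right)}} = \frac{1}{\left(-5\right) 241 - 170} = \frac{1}{-1205 + \left(-270 + 100\right)} = \frac{1}{-1205 - 170} = \frac{1}{-1375} = - \frac{1}{1375}$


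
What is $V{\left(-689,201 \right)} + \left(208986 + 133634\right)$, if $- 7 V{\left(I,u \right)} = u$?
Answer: $\frac{2398139}{7} \approx 3.4259 \cdot 10^{5}$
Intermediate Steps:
$V{\left(I,u \right)} = - \frac{u}{7}$
$V{\left(-689,201 \right)} + \left(208986 + 133634\right) = \left(- \frac{1}{7}\right) 201 + \left(208986 + 133634\right) = - \frac{201}{7} + 342620 = \frac{2398139}{7}$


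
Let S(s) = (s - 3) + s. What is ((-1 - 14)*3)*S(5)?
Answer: -315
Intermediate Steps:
S(s) = -3 + 2*s (S(s) = (-3 + s) + s = -3 + 2*s)
((-1 - 14)*3)*S(5) = ((-1 - 14)*3)*(-3 + 2*5) = (-15*3)*(-3 + 10) = -45*7 = -315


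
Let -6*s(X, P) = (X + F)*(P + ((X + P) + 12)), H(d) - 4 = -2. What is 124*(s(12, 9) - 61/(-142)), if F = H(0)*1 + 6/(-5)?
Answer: -3925282/355 ≈ -11057.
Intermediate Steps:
H(d) = 2 (H(d) = 4 - 2 = 2)
F = ⅘ (F = 2*1 + 6/(-5) = 2 + 6*(-⅕) = 2 - 6/5 = ⅘ ≈ 0.80000)
s(X, P) = -(⅘ + X)*(12 + X + 2*P)/6 (s(X, P) = -(X + ⅘)*(P + ((X + P) + 12))/6 = -(⅘ + X)*(P + ((P + X) + 12))/6 = -(⅘ + X)*(P + (12 + P + X))/6 = -(⅘ + X)*(12 + X + 2*P)/6)
124*(s(12, 9) - 61/(-142)) = 124*((-8/5 - 32/15*12 - 4/15*9 - ⅙*12² - ⅓*9*12) - 61/(-142)) = 124*((-8/5 - 128/5 - 12/5 - ⅙*144 - 36) - 61*(-1/142)) = 124*((-8/5 - 128/5 - 12/5 - 24 - 36) + 61/142) = 124*(-448/5 + 61/142) = 124*(-63311/710) = -3925282/355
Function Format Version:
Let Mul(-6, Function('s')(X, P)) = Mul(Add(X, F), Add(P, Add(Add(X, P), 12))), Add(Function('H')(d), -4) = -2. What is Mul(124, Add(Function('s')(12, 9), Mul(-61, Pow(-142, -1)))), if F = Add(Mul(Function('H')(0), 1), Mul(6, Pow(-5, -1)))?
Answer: Rational(-3925282, 355) ≈ -11057.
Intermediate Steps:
Function('H')(d) = 2 (Function('H')(d) = Add(4, -2) = 2)
F = Rational(4, 5) (F = Add(Mul(2, 1), Mul(6, Pow(-5, -1))) = Add(2, Mul(6, Rational(-1, 5))) = Add(2, Rational(-6, 5)) = Rational(4, 5) ≈ 0.80000)
Function('s')(X, P) = Mul(Rational(-1, 6), Add(Rational(4, 5), X), Add(12, X, Mul(2, P))) (Function('s')(X, P) = Mul(Rational(-1, 6), Mul(Add(X, Rational(4, 5)), Add(P, Add(Add(X, P), 12)))) = Mul(Rational(-1, 6), Mul(Add(Rational(4, 5), X), Add(P, Add(Add(P, X), 12)))) = Mul(Rational(-1, 6), Mul(Add(Rational(4, 5), X), Add(P, Add(12, P, X)))) = Mul(Rational(-1, 6), Mul(Add(Rational(4, 5), X), Add(12, X, Mul(2, P)))) = Mul(Rational(-1, 6), Add(Rational(4, 5), X), Add(12, X, Mul(2, P))))
Mul(124, Add(Function('s')(12, 9), Mul(-61, Pow(-142, -1)))) = Mul(124, Add(Add(Rational(-8, 5), Mul(Rational(-32, 15), 12), Mul(Rational(-4, 15), 9), Mul(Rational(-1, 6), Pow(12, 2)), Mul(Rational(-1, 3), 9, 12)), Mul(-61, Pow(-142, -1)))) = Mul(124, Add(Add(Rational(-8, 5), Rational(-128, 5), Rational(-12, 5), Mul(Rational(-1, 6), 144), -36), Mul(-61, Rational(-1, 142)))) = Mul(124, Add(Add(Rational(-8, 5), Rational(-128, 5), Rational(-12, 5), -24, -36), Rational(61, 142))) = Mul(124, Add(Rational(-448, 5), Rational(61, 142))) = Mul(124, Rational(-63311, 710)) = Rational(-3925282, 355)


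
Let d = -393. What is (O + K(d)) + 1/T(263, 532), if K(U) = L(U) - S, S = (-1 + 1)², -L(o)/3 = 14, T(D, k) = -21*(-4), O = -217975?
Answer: -18313427/84 ≈ -2.1802e+5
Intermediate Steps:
T(D, k) = 84
L(o) = -42 (L(o) = -3*14 = -42)
S = 0 (S = 0² = 0)
K(U) = -42 (K(U) = -42 - 1*0 = -42 + 0 = -42)
(O + K(d)) + 1/T(263, 532) = (-217975 - 42) + 1/84 = -218017 + 1/84 = -18313427/84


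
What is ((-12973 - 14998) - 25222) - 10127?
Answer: -63320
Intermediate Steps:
((-12973 - 14998) - 25222) - 10127 = (-27971 - 25222) - 10127 = -53193 - 10127 = -63320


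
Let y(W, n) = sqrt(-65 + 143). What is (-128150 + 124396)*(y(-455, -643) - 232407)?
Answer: 872455878 - 3754*sqrt(78) ≈ 8.7242e+8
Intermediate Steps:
y(W, n) = sqrt(78)
(-128150 + 124396)*(y(-455, -643) - 232407) = (-128150 + 124396)*(sqrt(78) - 232407) = -3754*(-232407 + sqrt(78)) = 872455878 - 3754*sqrt(78)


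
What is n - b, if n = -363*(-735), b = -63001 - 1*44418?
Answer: 374224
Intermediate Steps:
b = -107419 (b = -63001 - 44418 = -107419)
n = 266805
n - b = 266805 - 1*(-107419) = 266805 + 107419 = 374224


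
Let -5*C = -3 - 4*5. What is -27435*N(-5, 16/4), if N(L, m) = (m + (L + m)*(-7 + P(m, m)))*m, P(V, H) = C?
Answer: -702336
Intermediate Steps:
C = 23/5 (C = -(-3 - 4*5)/5 = -(-3 - 20)/5 = -⅕*(-23) = 23/5 ≈ 4.6000)
P(V, H) = 23/5
N(L, m) = m*(-12*L/5 - 7*m/5) (N(L, m) = (m + (L + m)*(-7 + 23/5))*m = (m + (L + m)*(-12/5))*m = (m + (-12*L/5 - 12*m/5))*m = (-12*L/5 - 7*m/5)*m = m*(-12*L/5 - 7*m/5))
-27435*N(-5, 16/4) = -(-5487)*16/4*(7*(16/4) + 12*(-5)) = -(-5487)*16*(¼)*(7*(16*(¼)) - 60) = -(-5487)*4*(7*4 - 60) = -(-5487)*4*(28 - 60) = -(-5487)*4*(-32) = -27435*128/5 = -702336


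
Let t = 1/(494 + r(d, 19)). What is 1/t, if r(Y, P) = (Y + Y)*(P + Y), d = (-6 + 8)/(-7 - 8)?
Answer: 110018/225 ≈ 488.97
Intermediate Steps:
d = -2/15 (d = 2/(-15) = 2*(-1/15) = -2/15 ≈ -0.13333)
r(Y, P) = 2*Y*(P + Y) (r(Y, P) = (2*Y)*(P + Y) = 2*Y*(P + Y))
t = 225/110018 (t = 1/(494 + 2*(-2/15)*(19 - 2/15)) = 1/(494 + 2*(-2/15)*(283/15)) = 1/(494 - 1132/225) = 1/(110018/225) = 225/110018 ≈ 0.0020451)
1/t = 1/(225/110018) = 110018/225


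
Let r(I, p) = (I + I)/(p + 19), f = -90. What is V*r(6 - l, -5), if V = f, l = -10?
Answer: -1440/7 ≈ -205.71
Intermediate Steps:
r(I, p) = 2*I/(19 + p) (r(I, p) = (2*I)/(19 + p) = 2*I/(19 + p))
V = -90
V*r(6 - l, -5) = -180*(6 - 1*(-10))/(19 - 5) = -180*(6 + 10)/14 = -180*16/14 = -90*16/7 = -1440/7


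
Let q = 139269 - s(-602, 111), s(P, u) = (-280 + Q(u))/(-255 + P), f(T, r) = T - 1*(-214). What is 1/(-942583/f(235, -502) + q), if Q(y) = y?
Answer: 384793/52781866805 ≈ 7.2902e-6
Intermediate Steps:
f(T, r) = 214 + T (f(T, r) = T + 214 = 214 + T)
s(P, u) = (-280 + u)/(-255 + P)
q = 119353364/857 (q = 139269 - (-280 + 111)/(-255 - 602) = 139269 - (-169)/(-857) = 139269 - (-1)*(-169)/857 = 139269 - 1*169/857 = 139269 - 169/857 = 119353364/857 ≈ 1.3927e+5)
1/(-942583/f(235, -502) + q) = 1/(-942583/(214 + 235) + 119353364/857) = 1/(-942583/449 + 119353364/857) = 1/(52781866805/384793) = 384793/52781866805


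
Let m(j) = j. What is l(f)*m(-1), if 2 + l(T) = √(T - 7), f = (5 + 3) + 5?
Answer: 2 - √6 ≈ -0.44949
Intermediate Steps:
f = 13 (f = 8 + 5 = 13)
l(T) = -2 + √(-7 + T) (l(T) = -2 + √(T - 7) = -2 + √(-7 + T))
l(f)*m(-1) = (-2 + √(-7 + 13))*(-1) = (-2 + √6)*(-1) = 2 - √6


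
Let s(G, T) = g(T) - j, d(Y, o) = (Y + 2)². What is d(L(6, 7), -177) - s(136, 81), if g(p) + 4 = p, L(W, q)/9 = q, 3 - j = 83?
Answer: 4068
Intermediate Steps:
j = -80 (j = 3 - 1*83 = 3 - 83 = -80)
L(W, q) = 9*q
g(p) = -4 + p
d(Y, o) = (2 + Y)²
s(G, T) = 76 + T (s(G, T) = (-4 + T) - 1*(-80) = (-4 + T) + 80 = 76 + T)
d(L(6, 7), -177) - s(136, 81) = (2 + 9*7)² - (76 + 81) = (2 + 63)² - 1*157 = 65² - 157 = 4225 - 157 = 4068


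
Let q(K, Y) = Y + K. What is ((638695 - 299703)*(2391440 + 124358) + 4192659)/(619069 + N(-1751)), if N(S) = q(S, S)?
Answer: 852839588275/615567 ≈ 1.3855e+6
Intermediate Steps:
q(K, Y) = K + Y
N(S) = 2*S (N(S) = S + S = 2*S)
((638695 - 299703)*(2391440 + 124358) + 4192659)/(619069 + N(-1751)) = ((638695 - 299703)*(2391440 + 124358) + 4192659)/(619069 + 2*(-1751)) = (338992*2515798 + 4192659)/(619069 - 3502) = (852835395616 + 4192659)/615567 = 852839588275*(1/615567) = 852839588275/615567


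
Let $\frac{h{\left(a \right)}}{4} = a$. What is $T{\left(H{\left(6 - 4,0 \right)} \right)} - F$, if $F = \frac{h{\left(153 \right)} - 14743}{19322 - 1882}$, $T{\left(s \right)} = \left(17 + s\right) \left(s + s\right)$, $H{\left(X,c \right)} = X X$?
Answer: $\frac{2944051}{17440} \approx 168.81$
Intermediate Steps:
$h{\left(a \right)} = 4 a$
$H{\left(X,c \right)} = X^{2}$
$T{\left(s \right)} = 2 s \left(17 + s\right)$ ($T{\left(s \right)} = \left(17 + s\right) 2 s = 2 s \left(17 + s\right)$)
$F = - \frac{14131}{17440}$ ($F = \frac{4 \cdot 153 - 14743}{19322 - 1882} = \frac{612 - 14743}{17440} = \left(-14131\right) \frac{1}{17440} = - \frac{14131}{17440} \approx -0.81026$)
$T{\left(H{\left(6 - 4,0 \right)} \right)} - F = 2 \left(6 - 4\right)^{2} \left(17 + \left(6 - 4\right)^{2}\right) - - \frac{14131}{17440} = 2 \cdot 2^{2} \left(17 + 2^{2}\right) + \frac{14131}{17440} = 2 \cdot 4 \left(17 + 4\right) + \frac{14131}{17440} = 2 \cdot 4 \cdot 21 + \frac{14131}{17440} = 168 + \frac{14131}{17440} = \frac{2944051}{17440}$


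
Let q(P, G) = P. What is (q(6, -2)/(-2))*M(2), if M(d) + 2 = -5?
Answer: 21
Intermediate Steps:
M(d) = -7 (M(d) = -2 - 5 = -7)
(q(6, -2)/(-2))*M(2) = (6/(-2))*(-7) = (6*(-1/2))*(-7) = -3*(-7) = 21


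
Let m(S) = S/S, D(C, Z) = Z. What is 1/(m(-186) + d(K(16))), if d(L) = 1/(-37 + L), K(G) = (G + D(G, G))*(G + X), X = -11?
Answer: 123/124 ≈ 0.99194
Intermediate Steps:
K(G) = 2*G*(-11 + G) (K(G) = (G + G)*(G - 11) = (2*G)*(-11 + G) = 2*G*(-11 + G))
m(S) = 1
1/(m(-186) + d(K(16))) = 1/(1 + 1/(-37 + 2*16*(-11 + 16))) = 1/(1 + 1/(-37 + 2*16*5)) = 1/(1 + 1/(-37 + 160)) = 1/(1 + 1/123) = 1/(124/123) = 123/124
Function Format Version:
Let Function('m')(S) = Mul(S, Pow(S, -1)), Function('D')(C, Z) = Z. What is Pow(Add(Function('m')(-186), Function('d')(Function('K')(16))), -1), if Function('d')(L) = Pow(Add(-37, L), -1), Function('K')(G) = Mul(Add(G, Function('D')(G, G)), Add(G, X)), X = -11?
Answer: Rational(123, 124) ≈ 0.99194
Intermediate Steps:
Function('K')(G) = Mul(2, G, Add(-11, G)) (Function('K')(G) = Mul(Add(G, G), Add(G, -11)) = Mul(Mul(2, G), Add(-11, G)) = Mul(2, G, Add(-11, G)))
Function('m')(S) = 1
Pow(Add(Function('m')(-186), Function('d')(Function('K')(16))), -1) = Pow(Add(1, Pow(Add(-37, Mul(2, 16, Add(-11, 16))), -1)), -1) = Pow(Add(1, Pow(Add(-37, Mul(2, 16, 5)), -1)), -1) = Pow(Add(1, Pow(Add(-37, 160), -1)), -1) = Pow(Add(1, Pow(123, -1)), -1) = Pow(Add(1, Rational(1, 123)), -1) = Pow(Rational(124, 123), -1) = Rational(123, 124)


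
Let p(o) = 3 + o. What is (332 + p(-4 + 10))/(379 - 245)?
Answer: 341/134 ≈ 2.5448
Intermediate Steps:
(332 + p(-4 + 10))/(379 - 245) = (332 + (3 + (-4 + 10)))/(379 - 245) = (332 + (3 + 6))/134 = (332 + 9)*(1/134) = 341*(1/134) = 341/134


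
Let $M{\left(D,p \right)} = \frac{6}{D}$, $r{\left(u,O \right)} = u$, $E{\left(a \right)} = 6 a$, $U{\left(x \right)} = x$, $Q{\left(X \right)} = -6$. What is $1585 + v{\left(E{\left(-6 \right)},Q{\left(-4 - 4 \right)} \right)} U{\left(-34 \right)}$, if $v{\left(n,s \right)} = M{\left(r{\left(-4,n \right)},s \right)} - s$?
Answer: $1432$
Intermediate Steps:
$v{\left(n,s \right)} = - \frac{3}{2} - s$ ($v{\left(n,s \right)} = \frac{6}{-4} - s = 6 \left(- \frac{1}{4}\right) - s = - \frac{3}{2} - s$)
$1585 + v{\left(E{\left(-6 \right)},Q{\left(-4 - 4 \right)} \right)} U{\left(-34 \right)} = 1585 + \left(- \frac{3}{2} - -6\right) \left(-34\right) = 1585 + \left(- \frac{3}{2} + 6\right) \left(-34\right) = 1585 + \frac{9}{2} \left(-34\right) = 1585 - 153 = 1432$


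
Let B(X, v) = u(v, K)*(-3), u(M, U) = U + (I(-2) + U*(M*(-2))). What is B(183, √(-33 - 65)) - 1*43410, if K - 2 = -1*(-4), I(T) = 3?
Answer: -43437 + 252*I*√2 ≈ -43437.0 + 356.38*I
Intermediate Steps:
K = 6 (K = 2 - 1*(-4) = 2 + 4 = 6)
u(M, U) = 3 + U - 2*M*U (u(M, U) = U + (3 + U*(M*(-2))) = U + (3 + U*(-2*M)) = U + (3 - 2*M*U) = 3 + U - 2*M*U)
B(X, v) = -27 + 36*v (B(X, v) = (3 + 6 - 2*v*6)*(-3) = (3 + 6 - 12*v)*(-3) = (9 - 12*v)*(-3) = -27 + 36*v)
B(183, √(-33 - 65)) - 1*43410 = (-27 + 36*√(-33 - 65)) - 1*43410 = (-27 + 36*√(-98)) - 43410 = (-27 + 36*(7*I*√2)) - 43410 = (-27 + 252*I*√2) - 43410 = -43437 + 252*I*√2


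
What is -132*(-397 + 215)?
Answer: 24024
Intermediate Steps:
-132*(-397 + 215) = -132*(-182) = 24024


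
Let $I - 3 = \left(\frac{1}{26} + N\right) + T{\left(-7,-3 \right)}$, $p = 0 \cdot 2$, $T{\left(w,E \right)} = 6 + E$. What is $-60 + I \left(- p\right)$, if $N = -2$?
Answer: $-60$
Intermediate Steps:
$p = 0$
$I = \frac{105}{26}$ ($I = 3 + \left(\left(\frac{1}{26} - 2\right) + \left(6 - 3\right)\right) = 3 + \left(\left(\frac{1}{26} - 2\right) + 3\right) = 3 + \left(- \frac{51}{26} + 3\right) = 3 + \frac{27}{26} = \frac{105}{26} \approx 4.0385$)
$-60 + I \left(- p\right) = -60 + \frac{105 \left(\left(-1\right) 0\right)}{26} = -60 + \frac{105}{26} \cdot 0 = -60 + 0 = -60$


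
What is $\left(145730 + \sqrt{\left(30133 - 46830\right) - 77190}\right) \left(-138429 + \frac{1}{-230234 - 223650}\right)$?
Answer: $- \frac{4578159555689005}{226942} - \frac{62830708237 i \sqrt{93887}}{453884} \approx -2.0173 \cdot 10^{10} - 4.2416 \cdot 10^{7} i$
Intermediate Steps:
$\left(145730 + \sqrt{\left(30133 - 46830\right) - 77190}\right) \left(-138429 + \frac{1}{-230234 - 223650}\right) = \left(145730 + \sqrt{\left(30133 - 46830\right) - 77190}\right) \left(-138429 + \frac{1}{-453884}\right) = \left(145730 + \sqrt{-16697 - 77190}\right) \left(-138429 - \frac{1}{453884}\right) = \left(145730 + \sqrt{-93887}\right) \left(- \frac{62830708237}{453884}\right) = \left(145730 + i \sqrt{93887}\right) \left(- \frac{62830708237}{453884}\right) = - \frac{4578159555689005}{226942} - \frac{62830708237 i \sqrt{93887}}{453884}$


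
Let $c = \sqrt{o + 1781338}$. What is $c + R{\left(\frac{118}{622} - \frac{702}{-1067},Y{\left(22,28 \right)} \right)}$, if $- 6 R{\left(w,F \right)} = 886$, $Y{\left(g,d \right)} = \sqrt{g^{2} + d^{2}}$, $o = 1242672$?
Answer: $- \frac{443}{3} + \sqrt{3024010} \approx 1591.3$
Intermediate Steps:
$Y{\left(g,d \right)} = \sqrt{d^{2} + g^{2}}$
$c = \sqrt{3024010}$ ($c = \sqrt{1242672 + 1781338} = \sqrt{3024010} \approx 1739.0$)
$R{\left(w,F \right)} = - \frac{443}{3}$ ($R{\left(w,F \right)} = \left(- \frac{1}{6}\right) 886 = - \frac{443}{3}$)
$c + R{\left(\frac{118}{622} - \frac{702}{-1067},Y{\left(22,28 \right)} \right)} = \sqrt{3024010} - \frac{443}{3} = - \frac{443}{3} + \sqrt{3024010}$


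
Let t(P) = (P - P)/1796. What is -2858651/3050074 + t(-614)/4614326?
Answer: -2858651/3050074 ≈ -0.93724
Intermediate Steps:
t(P) = 0 (t(P) = 0*(1/1796) = 0)
-2858651/3050074 + t(-614)/4614326 = -2858651/3050074 + 0/4614326 = -2858651*1/3050074 + 0*(1/4614326) = -2858651/3050074 + 0 = -2858651/3050074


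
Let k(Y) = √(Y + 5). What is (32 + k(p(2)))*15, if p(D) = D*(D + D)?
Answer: 480 + 15*√13 ≈ 534.08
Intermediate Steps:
p(D) = 2*D² (p(D) = D*(2*D) = 2*D²)
k(Y) = √(5 + Y)
(32 + k(p(2)))*15 = (32 + √(5 + 2*2²))*15 = (32 + √(5 + 2*4))*15 = (32 + √(5 + 8))*15 = (32 + √13)*15 = 480 + 15*√13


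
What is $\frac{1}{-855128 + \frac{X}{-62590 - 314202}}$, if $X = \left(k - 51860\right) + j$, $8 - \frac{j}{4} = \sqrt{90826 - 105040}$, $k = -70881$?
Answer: $- \frac{121404366837992264}{103816233867952581516313} - \frac{1507168 i \sqrt{14214}}{103816233867952581516313} \approx -1.1694 \cdot 10^{-6} - 1.7308 \cdot 10^{-15} i$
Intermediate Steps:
$j = 32 - 4 i \sqrt{14214}$ ($j = 32 - 4 \sqrt{90826 - 105040} = 32 - 4 \sqrt{-14214} = 32 - 4 i \sqrt{14214} \approx 32.0 - 476.89 i$)
$X = -122709 - 4 i \sqrt{14214}$ ($X = \left(-70881 - 51860\right) + \left(32 - 4 i \sqrt{14214}\right) = -122741 + \left(32 - 4 i \sqrt{14214}\right) = -122709 - 4 i \sqrt{14214} \approx -1.2271 \cdot 10^{5} - 476.89 i$)
$\frac{1}{-855128 + \frac{X}{-62590 - 314202}} = \frac{1}{-855128 + \frac{-122709 - 4 i \sqrt{14214}}{-62590 - 314202}} = \frac{1}{-855128 + \frac{-122709 - 4 i \sqrt{14214}}{-376792}} = \frac{1}{-855128 + \left(-122709 - 4 i \sqrt{14214}\right) \left(- \frac{1}{376792}\right)} = \frac{1}{-855128 + \left(\frac{122709}{376792} + \frac{i \sqrt{14214}}{94198}\right)} = \frac{1}{- \frac{322205266667}{376792} + \frac{i \sqrt{14214}}{94198}}$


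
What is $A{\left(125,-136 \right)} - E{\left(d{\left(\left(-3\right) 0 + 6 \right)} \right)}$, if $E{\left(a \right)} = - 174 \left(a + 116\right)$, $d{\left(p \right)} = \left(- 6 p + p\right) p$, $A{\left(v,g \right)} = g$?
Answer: $-11272$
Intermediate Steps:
$d{\left(p \right)} = - 5 p^{2}$ ($d{\left(p \right)} = - 5 p p = - 5 p^{2}$)
$E{\left(a \right)} = -20184 - 174 a$ ($E{\left(a \right)} = - 174 \left(116 + a\right) = -20184 - 174 a$)
$A{\left(125,-136 \right)} - E{\left(d{\left(\left(-3\right) 0 + 6 \right)} \right)} = -136 - \left(-20184 - 174 \left(- 5 \left(\left(-3\right) 0 + 6\right)^{2}\right)\right) = -136 - \left(-20184 - 174 \left(- 5 \left(0 + 6\right)^{2}\right)\right) = -136 - \left(-20184 - 174 \left(- 5 \cdot 6^{2}\right)\right) = -136 - \left(-20184 - 174 \left(\left(-5\right) 36\right)\right) = -136 - \left(-20184 - -31320\right) = -136 - \left(-20184 + 31320\right) = -136 - 11136 = -11272$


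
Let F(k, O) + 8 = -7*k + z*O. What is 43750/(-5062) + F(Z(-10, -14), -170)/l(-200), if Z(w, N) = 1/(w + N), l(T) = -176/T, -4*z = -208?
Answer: -13447679875/1336368 ≈ -10063.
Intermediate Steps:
z = 52 (z = -¼*(-208) = 52)
Z(w, N) = 1/(N + w)
F(k, O) = -8 - 7*k + 52*O (F(k, O) = -8 + (-7*k + 52*O) = -8 - 7*k + 52*O)
43750/(-5062) + F(Z(-10, -14), -170)/l(-200) = 43750/(-5062) + (-8 - 7/(-14 - 10) + 52*(-170))/((-176/(-200))) = 43750*(-1/5062) + (-8 - 7/(-24) - 8840)/((-176*(-1/200))) = -21875/2531 + (-8 - 7*(-1/24) - 8840)/(22/25) = -21875/2531 + (-8 + 7/24 - 8840)*(25/22) = -21875/2531 - 212345/24*25/22 = -21875/2531 - 5308625/528 = -13447679875/1336368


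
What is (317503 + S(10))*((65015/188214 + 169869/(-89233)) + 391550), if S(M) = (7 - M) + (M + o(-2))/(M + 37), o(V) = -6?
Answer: 16355106342911780275836/131560048919 ≈ 1.2432e+11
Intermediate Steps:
S(M) = 7 - M + (-6 + M)/(37 + M) (S(M) = (7 - M) + (M - 6)/(M + 37) = (7 - M) + (-6 + M)/(37 + M) = 7 - M + (-6 + M)/(37 + M))
(317503 + S(10))*((65015/188214 + 169869/(-89233)) + 391550) = (317503 + (253 - 1*10² - 29*10)/(37 + 10))*((65015/188214 + 169869/(-89233)) + 391550) = (317503 + (253 - 1*100 - 290)/47)*((65015*(1/188214) + 169869*(-1/89233)) + 391550) = (317503 + (253 - 100 - 290)/47)*((65015/188214 - 169869/89233) + 391550) = (317503 + (1/47)*(-137))*(-26170240471/16794899862 + 391550) = (317503 - 137/47)*(6576016870725629/16794899862) = (14922504/47)*(6576016870725629/16794899862) = 16355106342911780275836/131560048919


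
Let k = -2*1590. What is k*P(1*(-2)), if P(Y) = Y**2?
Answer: -12720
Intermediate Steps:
k = -3180
k*P(1*(-2)) = -3180*(1*(-2))**2 = -3180*(-2)**2 = -3180*4 = -12720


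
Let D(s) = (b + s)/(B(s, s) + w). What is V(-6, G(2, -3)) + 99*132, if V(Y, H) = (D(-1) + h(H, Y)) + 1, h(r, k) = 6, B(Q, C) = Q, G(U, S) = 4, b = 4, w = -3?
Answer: 52297/4 ≈ 13074.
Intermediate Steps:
D(s) = (4 + s)/(-3 + s) (D(s) = (4 + s)/(s - 3) = (4 + s)/(-3 + s))
V(Y, H) = 25/4 (V(Y, H) = ((4 - 1)/(-3 - 1) + 6) + 1 = (3/(-4) + 6) + 1 = (-¼*3 + 6) + 1 = (-¾ + 6) + 1 = 21/4 + 1 = 25/4)
V(-6, G(2, -3)) + 99*132 = 25/4 + 99*132 = 25/4 + 13068 = 52297/4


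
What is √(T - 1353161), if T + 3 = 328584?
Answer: 2*I*√256145 ≈ 1012.2*I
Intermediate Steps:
T = 328581 (T = -3 + 328584 = 328581)
√(T - 1353161) = √(328581 - 1353161) = √(-1024580) = 2*I*√256145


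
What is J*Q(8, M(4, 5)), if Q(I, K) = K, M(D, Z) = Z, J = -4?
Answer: -20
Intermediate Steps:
J*Q(8, M(4, 5)) = -4*5 = -20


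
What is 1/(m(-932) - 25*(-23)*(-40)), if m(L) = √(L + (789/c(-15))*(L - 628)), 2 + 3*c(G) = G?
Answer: -97750/2247330831 - √15625873/4494661662 ≈ -4.4376e-5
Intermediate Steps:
c(G) = -⅔ + G/3
m(L) = √(1486476/17 - 2350*L/17) (m(L) = √(L + (789/(-⅔ + (⅓)*(-15)))*(L - 628)) = √(L + (789/(-⅔ - 5))*(-628 + L)) = √(L + (789/(-17/3))*(-628 + L)) = √(L + (789*(-3/17))*(-628 + L)) = √(L - 2367*(-628 + L)/17) = √(L + (1486476/17 - 2367*L/17)) = √(1486476/17 - 2350*L/17))
1/(m(-932) - 25*(-23)*(-40)) = 1/(√(25270092 - 39950*(-932))/17 - 25*(-23)*(-40)) = 1/(√(25270092 + 37233400)/17 + 575*(-40)) = 1/(√62503492/17 - 23000) = 1/((2*√15625873)/17 - 23000) = 1/(2*√15625873/17 - 23000) = 1/(-23000 + 2*√15625873/17)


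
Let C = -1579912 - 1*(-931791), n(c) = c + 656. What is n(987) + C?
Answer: -646478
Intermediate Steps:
n(c) = 656 + c
C = -648121 (C = -1579912 + 931791 = -648121)
n(987) + C = (656 + 987) - 648121 = 1643 - 648121 = -646478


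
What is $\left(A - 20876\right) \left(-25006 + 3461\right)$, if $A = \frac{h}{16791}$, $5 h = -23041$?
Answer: $\frac{7552244778889}{16791} \approx 4.4978 \cdot 10^{8}$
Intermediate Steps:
$h = - \frac{23041}{5}$ ($h = \frac{1}{5} \left(-23041\right) = - \frac{23041}{5} \approx -4608.2$)
$A = - \frac{23041}{83955}$ ($A = - \frac{23041}{5 \cdot 16791} = \left(- \frac{23041}{5}\right) \frac{1}{16791} = - \frac{23041}{83955} \approx -0.27444$)
$\left(A - 20876\right) \left(-25006 + 3461\right) = \left(- \frac{23041}{83955} - 20876\right) \left(-25006 + 3461\right) = \left(- \frac{1752667621}{83955}\right) \left(-21545\right) = \frac{7552244778889}{16791}$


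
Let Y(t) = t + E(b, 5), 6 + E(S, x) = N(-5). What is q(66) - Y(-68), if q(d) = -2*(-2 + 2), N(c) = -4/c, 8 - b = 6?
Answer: 366/5 ≈ 73.200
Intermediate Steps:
b = 2 (b = 8 - 1*6 = 8 - 6 = 2)
E(S, x) = -26/5 (E(S, x) = -6 - 4/(-5) = -6 - 4*(-1/5) = -6 + 4/5 = -26/5)
Y(t) = -26/5 + t (Y(t) = t - 26/5 = -26/5 + t)
q(d) = 0 (q(d) = -2*0 = 0)
q(66) - Y(-68) = 0 - (-26/5 - 68) = 0 - 1*(-366/5) = 0 + 366/5 = 366/5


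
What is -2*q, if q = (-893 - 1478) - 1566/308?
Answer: 365917/77 ≈ 4752.2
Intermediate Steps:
q = -365917/154 (q = -2371 - 1566*1/308 = -2371 - 783/154 = -365917/154 ≈ -2376.1)
-2*q = -2*(-365917/154) = 365917/77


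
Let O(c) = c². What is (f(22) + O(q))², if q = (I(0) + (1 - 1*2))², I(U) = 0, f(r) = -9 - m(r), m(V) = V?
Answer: 900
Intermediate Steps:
f(r) = -9 - r
q = 1 (q = (0 + (1 - 1*2))² = (0 + (1 - 2))² = (0 - 1)² = (-1)² = 1)
(f(22) + O(q))² = ((-9 - 1*22) + 1²)² = ((-9 - 22) + 1)² = (-31 + 1)² = (-30)² = 900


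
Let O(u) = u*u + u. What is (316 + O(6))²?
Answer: 128164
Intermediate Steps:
O(u) = u + u² (O(u) = u² + u = u + u²)
(316 + O(6))² = (316 + 6*(1 + 6))² = (316 + 6*7)² = (316 + 42)² = 358² = 128164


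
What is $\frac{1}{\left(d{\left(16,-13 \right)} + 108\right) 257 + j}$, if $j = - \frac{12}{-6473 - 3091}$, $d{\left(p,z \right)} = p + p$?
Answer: $\frac{797}{28676061} \approx 2.7793 \cdot 10^{-5}$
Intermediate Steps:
$d{\left(p,z \right)} = 2 p$
$j = \frac{1}{797}$ ($j = - \frac{12}{-9564} = \left(-12\right) \left(- \frac{1}{9564}\right) = \frac{1}{797} \approx 0.0012547$)
$\frac{1}{\left(d{\left(16,-13 \right)} + 108\right) 257 + j} = \frac{1}{\left(2 \cdot 16 + 108\right) 257 + \frac{1}{797}} = \frac{1}{\left(32 + 108\right) 257 + \frac{1}{797}} = \frac{1}{140 \cdot 257 + \frac{1}{797}} = \frac{1}{35980 + \frac{1}{797}} = \frac{1}{\frac{28676061}{797}} = \frac{797}{28676061}$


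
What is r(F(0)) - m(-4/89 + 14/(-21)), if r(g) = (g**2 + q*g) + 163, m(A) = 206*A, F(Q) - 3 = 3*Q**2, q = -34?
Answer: 57830/267 ≈ 216.59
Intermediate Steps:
F(Q) = 3 + 3*Q**2
r(g) = 163 + g**2 - 34*g (r(g) = (g**2 - 34*g) + 163 = 163 + g**2 - 34*g)
r(F(0)) - m(-4/89 + 14/(-21)) = (163 + (3 + 3*0**2)**2 - 34*(3 + 3*0**2)) - 206*(-4/89 + 14/(-21)) = (163 + (3 + 3*0)**2 - 34*(3 + 3*0)) - 206*(-4*1/89 + 14*(-1/21)) = (163 + (3 + 0)**2 - 34*(3 + 0)) - 206*(-4/89 - 2/3) = (163 + 3**2 - 34*3) - 206*(-190)/267 = (163 + 9 - 102) - 1*(-39140/267) = 70 + 39140/267 = 57830/267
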